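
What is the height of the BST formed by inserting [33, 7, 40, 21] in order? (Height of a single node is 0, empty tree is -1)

Insertion order: [33, 7, 40, 21]
Tree (level-order array): [33, 7, 40, None, 21]
Compute height bottom-up (empty subtree = -1):
  height(21) = 1 + max(-1, -1) = 0
  height(7) = 1 + max(-1, 0) = 1
  height(40) = 1 + max(-1, -1) = 0
  height(33) = 1 + max(1, 0) = 2
Height = 2


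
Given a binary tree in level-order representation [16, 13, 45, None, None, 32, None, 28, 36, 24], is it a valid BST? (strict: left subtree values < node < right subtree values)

Level-order array: [16, 13, 45, None, None, 32, None, 28, 36, 24]
Validate using subtree bounds (lo, hi): at each node, require lo < value < hi,
then recurse left with hi=value and right with lo=value.
Preorder trace (stopping at first violation):
  at node 16 with bounds (-inf, +inf): OK
  at node 13 with bounds (-inf, 16): OK
  at node 45 with bounds (16, +inf): OK
  at node 32 with bounds (16, 45): OK
  at node 28 with bounds (16, 32): OK
  at node 24 with bounds (16, 28): OK
  at node 36 with bounds (32, 45): OK
No violation found at any node.
Result: Valid BST


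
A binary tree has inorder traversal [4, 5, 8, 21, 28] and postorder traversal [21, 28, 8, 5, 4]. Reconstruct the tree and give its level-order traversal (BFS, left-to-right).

Inorder:   [4, 5, 8, 21, 28]
Postorder: [21, 28, 8, 5, 4]
Algorithm: postorder visits root last, so walk postorder right-to-left;
each value is the root of the current inorder slice — split it at that
value, recurse on the right subtree first, then the left.
Recursive splits:
  root=4; inorder splits into left=[], right=[5, 8, 21, 28]
  root=5; inorder splits into left=[], right=[8, 21, 28]
  root=8; inorder splits into left=[], right=[21, 28]
  root=28; inorder splits into left=[21], right=[]
  root=21; inorder splits into left=[], right=[]
Reconstructed level-order: [4, 5, 8, 28, 21]


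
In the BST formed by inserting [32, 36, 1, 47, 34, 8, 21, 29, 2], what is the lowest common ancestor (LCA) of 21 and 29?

Tree insertion order: [32, 36, 1, 47, 34, 8, 21, 29, 2]
Tree (level-order array): [32, 1, 36, None, 8, 34, 47, 2, 21, None, None, None, None, None, None, None, 29]
In a BST, the LCA of p=21, q=29 is the first node v on the
root-to-leaf path with p <= v <= q (go left if both < v, right if both > v).
Walk from root:
  at 32: both 21 and 29 < 32, go left
  at 1: both 21 and 29 > 1, go right
  at 8: both 21 and 29 > 8, go right
  at 21: 21 <= 21 <= 29, this is the LCA
LCA = 21


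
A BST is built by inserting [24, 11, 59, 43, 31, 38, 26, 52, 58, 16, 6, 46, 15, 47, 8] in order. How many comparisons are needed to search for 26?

Search path for 26: 24 -> 59 -> 43 -> 31 -> 26
Found: True
Comparisons: 5


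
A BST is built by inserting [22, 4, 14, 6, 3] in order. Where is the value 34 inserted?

Starting tree (level order): [22, 4, None, 3, 14, None, None, 6]
Insertion path: 22
Result: insert 34 as right child of 22
Final tree (level order): [22, 4, 34, 3, 14, None, None, None, None, 6]


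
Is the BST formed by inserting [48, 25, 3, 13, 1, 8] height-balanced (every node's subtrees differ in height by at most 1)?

Tree (level-order array): [48, 25, None, 3, None, 1, 13, None, None, 8]
Definition: a tree is height-balanced if, at every node, |h(left) - h(right)| <= 1 (empty subtree has height -1).
Bottom-up per-node check:
  node 1: h_left=-1, h_right=-1, diff=0 [OK], height=0
  node 8: h_left=-1, h_right=-1, diff=0 [OK], height=0
  node 13: h_left=0, h_right=-1, diff=1 [OK], height=1
  node 3: h_left=0, h_right=1, diff=1 [OK], height=2
  node 25: h_left=2, h_right=-1, diff=3 [FAIL (|2--1|=3 > 1)], height=3
  node 48: h_left=3, h_right=-1, diff=4 [FAIL (|3--1|=4 > 1)], height=4
Node 25 violates the condition: |2 - -1| = 3 > 1.
Result: Not balanced


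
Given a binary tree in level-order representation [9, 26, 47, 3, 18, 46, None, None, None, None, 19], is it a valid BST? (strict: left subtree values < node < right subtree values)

Level-order array: [9, 26, 47, 3, 18, 46, None, None, None, None, 19]
Validate using subtree bounds (lo, hi): at each node, require lo < value < hi,
then recurse left with hi=value and right with lo=value.
Preorder trace (stopping at first violation):
  at node 9 with bounds (-inf, +inf): OK
  at node 26 with bounds (-inf, 9): VIOLATION
Node 26 violates its bound: not (-inf < 26 < 9).
Result: Not a valid BST


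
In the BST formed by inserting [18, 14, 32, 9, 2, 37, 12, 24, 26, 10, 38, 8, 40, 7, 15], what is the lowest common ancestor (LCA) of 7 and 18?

Tree insertion order: [18, 14, 32, 9, 2, 37, 12, 24, 26, 10, 38, 8, 40, 7, 15]
Tree (level-order array): [18, 14, 32, 9, 15, 24, 37, 2, 12, None, None, None, 26, None, 38, None, 8, 10, None, None, None, None, 40, 7]
In a BST, the LCA of p=7, q=18 is the first node v on the
root-to-leaf path with p <= v <= q (go left if both < v, right if both > v).
Walk from root:
  at 18: 7 <= 18 <= 18, this is the LCA
LCA = 18


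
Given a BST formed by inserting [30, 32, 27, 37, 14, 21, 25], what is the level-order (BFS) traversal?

Tree insertion order: [30, 32, 27, 37, 14, 21, 25]
Tree (level-order array): [30, 27, 32, 14, None, None, 37, None, 21, None, None, None, 25]
BFS from the root, enqueuing left then right child of each popped node:
  queue [30] -> pop 30, enqueue [27, 32], visited so far: [30]
  queue [27, 32] -> pop 27, enqueue [14], visited so far: [30, 27]
  queue [32, 14] -> pop 32, enqueue [37], visited so far: [30, 27, 32]
  queue [14, 37] -> pop 14, enqueue [21], visited so far: [30, 27, 32, 14]
  queue [37, 21] -> pop 37, enqueue [none], visited so far: [30, 27, 32, 14, 37]
  queue [21] -> pop 21, enqueue [25], visited so far: [30, 27, 32, 14, 37, 21]
  queue [25] -> pop 25, enqueue [none], visited so far: [30, 27, 32, 14, 37, 21, 25]
Result: [30, 27, 32, 14, 37, 21, 25]


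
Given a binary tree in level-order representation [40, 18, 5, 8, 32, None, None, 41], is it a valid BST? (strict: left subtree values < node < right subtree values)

Level-order array: [40, 18, 5, 8, 32, None, None, 41]
Validate using subtree bounds (lo, hi): at each node, require lo < value < hi,
then recurse left with hi=value and right with lo=value.
Preorder trace (stopping at first violation):
  at node 40 with bounds (-inf, +inf): OK
  at node 18 with bounds (-inf, 40): OK
  at node 8 with bounds (-inf, 18): OK
  at node 41 with bounds (-inf, 8): VIOLATION
Node 41 violates its bound: not (-inf < 41 < 8).
Result: Not a valid BST


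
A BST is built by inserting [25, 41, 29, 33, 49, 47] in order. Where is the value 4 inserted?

Starting tree (level order): [25, None, 41, 29, 49, None, 33, 47]
Insertion path: 25
Result: insert 4 as left child of 25
Final tree (level order): [25, 4, 41, None, None, 29, 49, None, 33, 47]


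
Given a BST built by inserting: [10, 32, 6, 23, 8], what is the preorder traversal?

Tree insertion order: [10, 32, 6, 23, 8]
Tree (level-order array): [10, 6, 32, None, 8, 23]
Preorder traversal: [10, 6, 8, 32, 23]


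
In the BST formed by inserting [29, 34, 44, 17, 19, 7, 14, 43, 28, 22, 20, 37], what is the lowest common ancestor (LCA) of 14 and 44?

Tree insertion order: [29, 34, 44, 17, 19, 7, 14, 43, 28, 22, 20, 37]
Tree (level-order array): [29, 17, 34, 7, 19, None, 44, None, 14, None, 28, 43, None, None, None, 22, None, 37, None, 20]
In a BST, the LCA of p=14, q=44 is the first node v on the
root-to-leaf path with p <= v <= q (go left if both < v, right if both > v).
Walk from root:
  at 29: 14 <= 29 <= 44, this is the LCA
LCA = 29


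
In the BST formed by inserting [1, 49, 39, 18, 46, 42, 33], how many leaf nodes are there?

Tree built from: [1, 49, 39, 18, 46, 42, 33]
Tree (level-order array): [1, None, 49, 39, None, 18, 46, None, 33, 42]
Rule: A leaf has 0 children.
Per-node child counts:
  node 1: 1 child(ren)
  node 49: 1 child(ren)
  node 39: 2 child(ren)
  node 18: 1 child(ren)
  node 33: 0 child(ren)
  node 46: 1 child(ren)
  node 42: 0 child(ren)
Matching nodes: [33, 42]
Count of leaf nodes: 2


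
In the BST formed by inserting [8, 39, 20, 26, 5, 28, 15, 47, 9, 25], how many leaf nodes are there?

Tree built from: [8, 39, 20, 26, 5, 28, 15, 47, 9, 25]
Tree (level-order array): [8, 5, 39, None, None, 20, 47, 15, 26, None, None, 9, None, 25, 28]
Rule: A leaf has 0 children.
Per-node child counts:
  node 8: 2 child(ren)
  node 5: 0 child(ren)
  node 39: 2 child(ren)
  node 20: 2 child(ren)
  node 15: 1 child(ren)
  node 9: 0 child(ren)
  node 26: 2 child(ren)
  node 25: 0 child(ren)
  node 28: 0 child(ren)
  node 47: 0 child(ren)
Matching nodes: [5, 9, 25, 28, 47]
Count of leaf nodes: 5


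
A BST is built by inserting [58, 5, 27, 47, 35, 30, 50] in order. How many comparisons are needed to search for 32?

Search path for 32: 58 -> 5 -> 27 -> 47 -> 35 -> 30
Found: False
Comparisons: 6


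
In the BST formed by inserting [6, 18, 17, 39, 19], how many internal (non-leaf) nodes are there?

Tree built from: [6, 18, 17, 39, 19]
Tree (level-order array): [6, None, 18, 17, 39, None, None, 19]
Rule: An internal node has at least one child.
Per-node child counts:
  node 6: 1 child(ren)
  node 18: 2 child(ren)
  node 17: 0 child(ren)
  node 39: 1 child(ren)
  node 19: 0 child(ren)
Matching nodes: [6, 18, 39]
Count of internal (non-leaf) nodes: 3


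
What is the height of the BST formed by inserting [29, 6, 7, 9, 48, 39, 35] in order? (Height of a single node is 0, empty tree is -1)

Insertion order: [29, 6, 7, 9, 48, 39, 35]
Tree (level-order array): [29, 6, 48, None, 7, 39, None, None, 9, 35]
Compute height bottom-up (empty subtree = -1):
  height(9) = 1 + max(-1, -1) = 0
  height(7) = 1 + max(-1, 0) = 1
  height(6) = 1 + max(-1, 1) = 2
  height(35) = 1 + max(-1, -1) = 0
  height(39) = 1 + max(0, -1) = 1
  height(48) = 1 + max(1, -1) = 2
  height(29) = 1 + max(2, 2) = 3
Height = 3


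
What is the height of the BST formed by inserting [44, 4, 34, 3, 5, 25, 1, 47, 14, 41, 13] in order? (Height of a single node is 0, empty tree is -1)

Insertion order: [44, 4, 34, 3, 5, 25, 1, 47, 14, 41, 13]
Tree (level-order array): [44, 4, 47, 3, 34, None, None, 1, None, 5, 41, None, None, None, 25, None, None, 14, None, 13]
Compute height bottom-up (empty subtree = -1):
  height(1) = 1 + max(-1, -1) = 0
  height(3) = 1 + max(0, -1) = 1
  height(13) = 1 + max(-1, -1) = 0
  height(14) = 1 + max(0, -1) = 1
  height(25) = 1 + max(1, -1) = 2
  height(5) = 1 + max(-1, 2) = 3
  height(41) = 1 + max(-1, -1) = 0
  height(34) = 1 + max(3, 0) = 4
  height(4) = 1 + max(1, 4) = 5
  height(47) = 1 + max(-1, -1) = 0
  height(44) = 1 + max(5, 0) = 6
Height = 6


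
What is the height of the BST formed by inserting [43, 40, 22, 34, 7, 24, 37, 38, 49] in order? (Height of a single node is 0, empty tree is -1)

Insertion order: [43, 40, 22, 34, 7, 24, 37, 38, 49]
Tree (level-order array): [43, 40, 49, 22, None, None, None, 7, 34, None, None, 24, 37, None, None, None, 38]
Compute height bottom-up (empty subtree = -1):
  height(7) = 1 + max(-1, -1) = 0
  height(24) = 1 + max(-1, -1) = 0
  height(38) = 1 + max(-1, -1) = 0
  height(37) = 1 + max(-1, 0) = 1
  height(34) = 1 + max(0, 1) = 2
  height(22) = 1 + max(0, 2) = 3
  height(40) = 1 + max(3, -1) = 4
  height(49) = 1 + max(-1, -1) = 0
  height(43) = 1 + max(4, 0) = 5
Height = 5


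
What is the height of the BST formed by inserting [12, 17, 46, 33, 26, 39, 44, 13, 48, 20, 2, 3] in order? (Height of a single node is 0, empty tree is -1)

Insertion order: [12, 17, 46, 33, 26, 39, 44, 13, 48, 20, 2, 3]
Tree (level-order array): [12, 2, 17, None, 3, 13, 46, None, None, None, None, 33, 48, 26, 39, None, None, 20, None, None, 44]
Compute height bottom-up (empty subtree = -1):
  height(3) = 1 + max(-1, -1) = 0
  height(2) = 1 + max(-1, 0) = 1
  height(13) = 1 + max(-1, -1) = 0
  height(20) = 1 + max(-1, -1) = 0
  height(26) = 1 + max(0, -1) = 1
  height(44) = 1 + max(-1, -1) = 0
  height(39) = 1 + max(-1, 0) = 1
  height(33) = 1 + max(1, 1) = 2
  height(48) = 1 + max(-1, -1) = 0
  height(46) = 1 + max(2, 0) = 3
  height(17) = 1 + max(0, 3) = 4
  height(12) = 1 + max(1, 4) = 5
Height = 5


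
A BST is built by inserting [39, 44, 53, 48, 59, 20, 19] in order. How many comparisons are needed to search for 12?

Search path for 12: 39 -> 20 -> 19
Found: False
Comparisons: 3


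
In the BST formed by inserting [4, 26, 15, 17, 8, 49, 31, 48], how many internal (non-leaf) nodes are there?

Tree built from: [4, 26, 15, 17, 8, 49, 31, 48]
Tree (level-order array): [4, None, 26, 15, 49, 8, 17, 31, None, None, None, None, None, None, 48]
Rule: An internal node has at least one child.
Per-node child counts:
  node 4: 1 child(ren)
  node 26: 2 child(ren)
  node 15: 2 child(ren)
  node 8: 0 child(ren)
  node 17: 0 child(ren)
  node 49: 1 child(ren)
  node 31: 1 child(ren)
  node 48: 0 child(ren)
Matching nodes: [4, 26, 15, 49, 31]
Count of internal (non-leaf) nodes: 5


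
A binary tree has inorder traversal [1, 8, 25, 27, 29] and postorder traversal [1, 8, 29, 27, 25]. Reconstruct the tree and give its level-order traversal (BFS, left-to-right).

Inorder:   [1, 8, 25, 27, 29]
Postorder: [1, 8, 29, 27, 25]
Algorithm: postorder visits root last, so walk postorder right-to-left;
each value is the root of the current inorder slice — split it at that
value, recurse on the right subtree first, then the left.
Recursive splits:
  root=25; inorder splits into left=[1, 8], right=[27, 29]
  root=27; inorder splits into left=[], right=[29]
  root=29; inorder splits into left=[], right=[]
  root=8; inorder splits into left=[1], right=[]
  root=1; inorder splits into left=[], right=[]
Reconstructed level-order: [25, 8, 27, 1, 29]


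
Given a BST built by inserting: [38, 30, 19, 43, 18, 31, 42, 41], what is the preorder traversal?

Tree insertion order: [38, 30, 19, 43, 18, 31, 42, 41]
Tree (level-order array): [38, 30, 43, 19, 31, 42, None, 18, None, None, None, 41]
Preorder traversal: [38, 30, 19, 18, 31, 43, 42, 41]


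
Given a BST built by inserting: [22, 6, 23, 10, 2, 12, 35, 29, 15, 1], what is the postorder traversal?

Tree insertion order: [22, 6, 23, 10, 2, 12, 35, 29, 15, 1]
Tree (level-order array): [22, 6, 23, 2, 10, None, 35, 1, None, None, 12, 29, None, None, None, None, 15]
Postorder traversal: [1, 2, 15, 12, 10, 6, 29, 35, 23, 22]


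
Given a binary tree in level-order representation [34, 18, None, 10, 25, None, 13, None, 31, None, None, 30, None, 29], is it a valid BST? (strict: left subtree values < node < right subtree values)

Level-order array: [34, 18, None, 10, 25, None, 13, None, 31, None, None, 30, None, 29]
Validate using subtree bounds (lo, hi): at each node, require lo < value < hi,
then recurse left with hi=value and right with lo=value.
Preorder trace (stopping at first violation):
  at node 34 with bounds (-inf, +inf): OK
  at node 18 with bounds (-inf, 34): OK
  at node 10 with bounds (-inf, 18): OK
  at node 13 with bounds (10, 18): OK
  at node 25 with bounds (18, 34): OK
  at node 31 with bounds (25, 34): OK
  at node 30 with bounds (25, 31): OK
  at node 29 with bounds (25, 30): OK
No violation found at any node.
Result: Valid BST


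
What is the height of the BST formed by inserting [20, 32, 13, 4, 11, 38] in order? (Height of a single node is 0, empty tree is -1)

Insertion order: [20, 32, 13, 4, 11, 38]
Tree (level-order array): [20, 13, 32, 4, None, None, 38, None, 11]
Compute height bottom-up (empty subtree = -1):
  height(11) = 1 + max(-1, -1) = 0
  height(4) = 1 + max(-1, 0) = 1
  height(13) = 1 + max(1, -1) = 2
  height(38) = 1 + max(-1, -1) = 0
  height(32) = 1 + max(-1, 0) = 1
  height(20) = 1 + max(2, 1) = 3
Height = 3


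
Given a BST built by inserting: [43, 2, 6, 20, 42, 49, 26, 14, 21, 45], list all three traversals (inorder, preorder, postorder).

Tree insertion order: [43, 2, 6, 20, 42, 49, 26, 14, 21, 45]
Tree (level-order array): [43, 2, 49, None, 6, 45, None, None, 20, None, None, 14, 42, None, None, 26, None, 21]
Inorder (L, root, R): [2, 6, 14, 20, 21, 26, 42, 43, 45, 49]
Preorder (root, L, R): [43, 2, 6, 20, 14, 42, 26, 21, 49, 45]
Postorder (L, R, root): [14, 21, 26, 42, 20, 6, 2, 45, 49, 43]


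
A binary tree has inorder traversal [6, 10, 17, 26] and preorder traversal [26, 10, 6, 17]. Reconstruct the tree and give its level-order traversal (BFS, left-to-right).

Inorder:  [6, 10, 17, 26]
Preorder: [26, 10, 6, 17]
Algorithm: preorder visits root first, so consume preorder in order;
for each root, split the current inorder slice at that value into
left-subtree inorder and right-subtree inorder, then recurse.
Recursive splits:
  root=26; inorder splits into left=[6, 10, 17], right=[]
  root=10; inorder splits into left=[6], right=[17]
  root=6; inorder splits into left=[], right=[]
  root=17; inorder splits into left=[], right=[]
Reconstructed level-order: [26, 10, 6, 17]


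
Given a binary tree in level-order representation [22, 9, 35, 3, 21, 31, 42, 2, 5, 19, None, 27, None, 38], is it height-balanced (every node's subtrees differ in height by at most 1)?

Tree (level-order array): [22, 9, 35, 3, 21, 31, 42, 2, 5, 19, None, 27, None, 38]
Definition: a tree is height-balanced if, at every node, |h(left) - h(right)| <= 1 (empty subtree has height -1).
Bottom-up per-node check:
  node 2: h_left=-1, h_right=-1, diff=0 [OK], height=0
  node 5: h_left=-1, h_right=-1, diff=0 [OK], height=0
  node 3: h_left=0, h_right=0, diff=0 [OK], height=1
  node 19: h_left=-1, h_right=-1, diff=0 [OK], height=0
  node 21: h_left=0, h_right=-1, diff=1 [OK], height=1
  node 9: h_left=1, h_right=1, diff=0 [OK], height=2
  node 27: h_left=-1, h_right=-1, diff=0 [OK], height=0
  node 31: h_left=0, h_right=-1, diff=1 [OK], height=1
  node 38: h_left=-1, h_right=-1, diff=0 [OK], height=0
  node 42: h_left=0, h_right=-1, diff=1 [OK], height=1
  node 35: h_left=1, h_right=1, diff=0 [OK], height=2
  node 22: h_left=2, h_right=2, diff=0 [OK], height=3
All nodes satisfy the balance condition.
Result: Balanced


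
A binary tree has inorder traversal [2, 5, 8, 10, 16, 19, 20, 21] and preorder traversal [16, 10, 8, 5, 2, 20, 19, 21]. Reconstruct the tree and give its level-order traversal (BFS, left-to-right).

Inorder:  [2, 5, 8, 10, 16, 19, 20, 21]
Preorder: [16, 10, 8, 5, 2, 20, 19, 21]
Algorithm: preorder visits root first, so consume preorder in order;
for each root, split the current inorder slice at that value into
left-subtree inorder and right-subtree inorder, then recurse.
Recursive splits:
  root=16; inorder splits into left=[2, 5, 8, 10], right=[19, 20, 21]
  root=10; inorder splits into left=[2, 5, 8], right=[]
  root=8; inorder splits into left=[2, 5], right=[]
  root=5; inorder splits into left=[2], right=[]
  root=2; inorder splits into left=[], right=[]
  root=20; inorder splits into left=[19], right=[21]
  root=19; inorder splits into left=[], right=[]
  root=21; inorder splits into left=[], right=[]
Reconstructed level-order: [16, 10, 20, 8, 19, 21, 5, 2]


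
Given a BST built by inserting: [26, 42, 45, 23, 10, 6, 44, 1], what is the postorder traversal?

Tree insertion order: [26, 42, 45, 23, 10, 6, 44, 1]
Tree (level-order array): [26, 23, 42, 10, None, None, 45, 6, None, 44, None, 1]
Postorder traversal: [1, 6, 10, 23, 44, 45, 42, 26]


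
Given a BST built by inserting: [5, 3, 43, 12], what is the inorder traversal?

Tree insertion order: [5, 3, 43, 12]
Tree (level-order array): [5, 3, 43, None, None, 12]
Inorder traversal: [3, 5, 12, 43]


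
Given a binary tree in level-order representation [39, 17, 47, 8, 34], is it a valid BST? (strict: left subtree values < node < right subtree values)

Level-order array: [39, 17, 47, 8, 34]
Validate using subtree bounds (lo, hi): at each node, require lo < value < hi,
then recurse left with hi=value and right with lo=value.
Preorder trace (stopping at first violation):
  at node 39 with bounds (-inf, +inf): OK
  at node 17 with bounds (-inf, 39): OK
  at node 8 with bounds (-inf, 17): OK
  at node 34 with bounds (17, 39): OK
  at node 47 with bounds (39, +inf): OK
No violation found at any node.
Result: Valid BST


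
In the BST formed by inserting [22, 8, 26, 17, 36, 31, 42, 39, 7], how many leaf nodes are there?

Tree built from: [22, 8, 26, 17, 36, 31, 42, 39, 7]
Tree (level-order array): [22, 8, 26, 7, 17, None, 36, None, None, None, None, 31, 42, None, None, 39]
Rule: A leaf has 0 children.
Per-node child counts:
  node 22: 2 child(ren)
  node 8: 2 child(ren)
  node 7: 0 child(ren)
  node 17: 0 child(ren)
  node 26: 1 child(ren)
  node 36: 2 child(ren)
  node 31: 0 child(ren)
  node 42: 1 child(ren)
  node 39: 0 child(ren)
Matching nodes: [7, 17, 31, 39]
Count of leaf nodes: 4


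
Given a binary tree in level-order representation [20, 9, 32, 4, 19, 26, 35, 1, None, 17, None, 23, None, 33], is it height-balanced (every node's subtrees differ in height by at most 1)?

Tree (level-order array): [20, 9, 32, 4, 19, 26, 35, 1, None, 17, None, 23, None, 33]
Definition: a tree is height-balanced if, at every node, |h(left) - h(right)| <= 1 (empty subtree has height -1).
Bottom-up per-node check:
  node 1: h_left=-1, h_right=-1, diff=0 [OK], height=0
  node 4: h_left=0, h_right=-1, diff=1 [OK], height=1
  node 17: h_left=-1, h_right=-1, diff=0 [OK], height=0
  node 19: h_left=0, h_right=-1, diff=1 [OK], height=1
  node 9: h_left=1, h_right=1, diff=0 [OK], height=2
  node 23: h_left=-1, h_right=-1, diff=0 [OK], height=0
  node 26: h_left=0, h_right=-1, diff=1 [OK], height=1
  node 33: h_left=-1, h_right=-1, diff=0 [OK], height=0
  node 35: h_left=0, h_right=-1, diff=1 [OK], height=1
  node 32: h_left=1, h_right=1, diff=0 [OK], height=2
  node 20: h_left=2, h_right=2, diff=0 [OK], height=3
All nodes satisfy the balance condition.
Result: Balanced


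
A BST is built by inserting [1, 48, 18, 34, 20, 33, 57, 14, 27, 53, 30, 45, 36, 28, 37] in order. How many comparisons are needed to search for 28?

Search path for 28: 1 -> 48 -> 18 -> 34 -> 20 -> 33 -> 27 -> 30 -> 28
Found: True
Comparisons: 9


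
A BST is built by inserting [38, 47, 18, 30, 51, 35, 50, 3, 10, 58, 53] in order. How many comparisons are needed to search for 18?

Search path for 18: 38 -> 18
Found: True
Comparisons: 2


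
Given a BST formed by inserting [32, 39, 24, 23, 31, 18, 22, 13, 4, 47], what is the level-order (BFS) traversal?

Tree insertion order: [32, 39, 24, 23, 31, 18, 22, 13, 4, 47]
Tree (level-order array): [32, 24, 39, 23, 31, None, 47, 18, None, None, None, None, None, 13, 22, 4]
BFS from the root, enqueuing left then right child of each popped node:
  queue [32] -> pop 32, enqueue [24, 39], visited so far: [32]
  queue [24, 39] -> pop 24, enqueue [23, 31], visited so far: [32, 24]
  queue [39, 23, 31] -> pop 39, enqueue [47], visited so far: [32, 24, 39]
  queue [23, 31, 47] -> pop 23, enqueue [18], visited so far: [32, 24, 39, 23]
  queue [31, 47, 18] -> pop 31, enqueue [none], visited so far: [32, 24, 39, 23, 31]
  queue [47, 18] -> pop 47, enqueue [none], visited so far: [32, 24, 39, 23, 31, 47]
  queue [18] -> pop 18, enqueue [13, 22], visited so far: [32, 24, 39, 23, 31, 47, 18]
  queue [13, 22] -> pop 13, enqueue [4], visited so far: [32, 24, 39, 23, 31, 47, 18, 13]
  queue [22, 4] -> pop 22, enqueue [none], visited so far: [32, 24, 39, 23, 31, 47, 18, 13, 22]
  queue [4] -> pop 4, enqueue [none], visited so far: [32, 24, 39, 23, 31, 47, 18, 13, 22, 4]
Result: [32, 24, 39, 23, 31, 47, 18, 13, 22, 4]


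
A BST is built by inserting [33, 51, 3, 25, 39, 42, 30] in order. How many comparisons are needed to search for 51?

Search path for 51: 33 -> 51
Found: True
Comparisons: 2


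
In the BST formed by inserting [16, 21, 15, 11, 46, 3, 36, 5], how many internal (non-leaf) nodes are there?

Tree built from: [16, 21, 15, 11, 46, 3, 36, 5]
Tree (level-order array): [16, 15, 21, 11, None, None, 46, 3, None, 36, None, None, 5]
Rule: An internal node has at least one child.
Per-node child counts:
  node 16: 2 child(ren)
  node 15: 1 child(ren)
  node 11: 1 child(ren)
  node 3: 1 child(ren)
  node 5: 0 child(ren)
  node 21: 1 child(ren)
  node 46: 1 child(ren)
  node 36: 0 child(ren)
Matching nodes: [16, 15, 11, 3, 21, 46]
Count of internal (non-leaf) nodes: 6


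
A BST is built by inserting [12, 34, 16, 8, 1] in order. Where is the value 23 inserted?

Starting tree (level order): [12, 8, 34, 1, None, 16]
Insertion path: 12 -> 34 -> 16
Result: insert 23 as right child of 16
Final tree (level order): [12, 8, 34, 1, None, 16, None, None, None, None, 23]


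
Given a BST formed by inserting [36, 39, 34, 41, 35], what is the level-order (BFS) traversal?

Tree insertion order: [36, 39, 34, 41, 35]
Tree (level-order array): [36, 34, 39, None, 35, None, 41]
BFS from the root, enqueuing left then right child of each popped node:
  queue [36] -> pop 36, enqueue [34, 39], visited so far: [36]
  queue [34, 39] -> pop 34, enqueue [35], visited so far: [36, 34]
  queue [39, 35] -> pop 39, enqueue [41], visited so far: [36, 34, 39]
  queue [35, 41] -> pop 35, enqueue [none], visited so far: [36, 34, 39, 35]
  queue [41] -> pop 41, enqueue [none], visited so far: [36, 34, 39, 35, 41]
Result: [36, 34, 39, 35, 41]


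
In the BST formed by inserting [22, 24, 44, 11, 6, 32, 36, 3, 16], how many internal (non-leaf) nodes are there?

Tree built from: [22, 24, 44, 11, 6, 32, 36, 3, 16]
Tree (level-order array): [22, 11, 24, 6, 16, None, 44, 3, None, None, None, 32, None, None, None, None, 36]
Rule: An internal node has at least one child.
Per-node child counts:
  node 22: 2 child(ren)
  node 11: 2 child(ren)
  node 6: 1 child(ren)
  node 3: 0 child(ren)
  node 16: 0 child(ren)
  node 24: 1 child(ren)
  node 44: 1 child(ren)
  node 32: 1 child(ren)
  node 36: 0 child(ren)
Matching nodes: [22, 11, 6, 24, 44, 32]
Count of internal (non-leaf) nodes: 6


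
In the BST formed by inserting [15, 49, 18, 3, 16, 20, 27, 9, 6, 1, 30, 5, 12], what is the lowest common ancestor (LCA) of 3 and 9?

Tree insertion order: [15, 49, 18, 3, 16, 20, 27, 9, 6, 1, 30, 5, 12]
Tree (level-order array): [15, 3, 49, 1, 9, 18, None, None, None, 6, 12, 16, 20, 5, None, None, None, None, None, None, 27, None, None, None, 30]
In a BST, the LCA of p=3, q=9 is the first node v on the
root-to-leaf path with p <= v <= q (go left if both < v, right if both > v).
Walk from root:
  at 15: both 3 and 9 < 15, go left
  at 3: 3 <= 3 <= 9, this is the LCA
LCA = 3


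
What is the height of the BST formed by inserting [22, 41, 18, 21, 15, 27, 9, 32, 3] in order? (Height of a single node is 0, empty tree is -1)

Insertion order: [22, 41, 18, 21, 15, 27, 9, 32, 3]
Tree (level-order array): [22, 18, 41, 15, 21, 27, None, 9, None, None, None, None, 32, 3]
Compute height bottom-up (empty subtree = -1):
  height(3) = 1 + max(-1, -1) = 0
  height(9) = 1 + max(0, -1) = 1
  height(15) = 1 + max(1, -1) = 2
  height(21) = 1 + max(-1, -1) = 0
  height(18) = 1 + max(2, 0) = 3
  height(32) = 1 + max(-1, -1) = 0
  height(27) = 1 + max(-1, 0) = 1
  height(41) = 1 + max(1, -1) = 2
  height(22) = 1 + max(3, 2) = 4
Height = 4


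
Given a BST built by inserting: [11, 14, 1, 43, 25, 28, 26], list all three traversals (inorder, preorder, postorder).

Tree insertion order: [11, 14, 1, 43, 25, 28, 26]
Tree (level-order array): [11, 1, 14, None, None, None, 43, 25, None, None, 28, 26]
Inorder (L, root, R): [1, 11, 14, 25, 26, 28, 43]
Preorder (root, L, R): [11, 1, 14, 43, 25, 28, 26]
Postorder (L, R, root): [1, 26, 28, 25, 43, 14, 11]


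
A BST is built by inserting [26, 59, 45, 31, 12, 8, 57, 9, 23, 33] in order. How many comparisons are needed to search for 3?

Search path for 3: 26 -> 12 -> 8
Found: False
Comparisons: 3


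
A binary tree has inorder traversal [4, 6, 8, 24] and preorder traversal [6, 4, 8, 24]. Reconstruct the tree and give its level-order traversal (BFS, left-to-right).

Inorder:  [4, 6, 8, 24]
Preorder: [6, 4, 8, 24]
Algorithm: preorder visits root first, so consume preorder in order;
for each root, split the current inorder slice at that value into
left-subtree inorder and right-subtree inorder, then recurse.
Recursive splits:
  root=6; inorder splits into left=[4], right=[8, 24]
  root=4; inorder splits into left=[], right=[]
  root=8; inorder splits into left=[], right=[24]
  root=24; inorder splits into left=[], right=[]
Reconstructed level-order: [6, 4, 8, 24]


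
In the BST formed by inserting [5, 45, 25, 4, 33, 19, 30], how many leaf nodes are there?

Tree built from: [5, 45, 25, 4, 33, 19, 30]
Tree (level-order array): [5, 4, 45, None, None, 25, None, 19, 33, None, None, 30]
Rule: A leaf has 0 children.
Per-node child counts:
  node 5: 2 child(ren)
  node 4: 0 child(ren)
  node 45: 1 child(ren)
  node 25: 2 child(ren)
  node 19: 0 child(ren)
  node 33: 1 child(ren)
  node 30: 0 child(ren)
Matching nodes: [4, 19, 30]
Count of leaf nodes: 3


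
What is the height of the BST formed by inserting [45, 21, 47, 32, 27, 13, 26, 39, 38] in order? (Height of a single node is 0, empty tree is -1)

Insertion order: [45, 21, 47, 32, 27, 13, 26, 39, 38]
Tree (level-order array): [45, 21, 47, 13, 32, None, None, None, None, 27, 39, 26, None, 38]
Compute height bottom-up (empty subtree = -1):
  height(13) = 1 + max(-1, -1) = 0
  height(26) = 1 + max(-1, -1) = 0
  height(27) = 1 + max(0, -1) = 1
  height(38) = 1 + max(-1, -1) = 0
  height(39) = 1 + max(0, -1) = 1
  height(32) = 1 + max(1, 1) = 2
  height(21) = 1 + max(0, 2) = 3
  height(47) = 1 + max(-1, -1) = 0
  height(45) = 1 + max(3, 0) = 4
Height = 4


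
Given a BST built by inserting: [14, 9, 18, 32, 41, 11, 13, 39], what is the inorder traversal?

Tree insertion order: [14, 9, 18, 32, 41, 11, 13, 39]
Tree (level-order array): [14, 9, 18, None, 11, None, 32, None, 13, None, 41, None, None, 39]
Inorder traversal: [9, 11, 13, 14, 18, 32, 39, 41]


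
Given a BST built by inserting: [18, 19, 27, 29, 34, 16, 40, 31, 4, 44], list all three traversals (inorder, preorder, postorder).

Tree insertion order: [18, 19, 27, 29, 34, 16, 40, 31, 4, 44]
Tree (level-order array): [18, 16, 19, 4, None, None, 27, None, None, None, 29, None, 34, 31, 40, None, None, None, 44]
Inorder (L, root, R): [4, 16, 18, 19, 27, 29, 31, 34, 40, 44]
Preorder (root, L, R): [18, 16, 4, 19, 27, 29, 34, 31, 40, 44]
Postorder (L, R, root): [4, 16, 31, 44, 40, 34, 29, 27, 19, 18]


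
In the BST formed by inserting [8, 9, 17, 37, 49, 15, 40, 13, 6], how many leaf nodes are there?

Tree built from: [8, 9, 17, 37, 49, 15, 40, 13, 6]
Tree (level-order array): [8, 6, 9, None, None, None, 17, 15, 37, 13, None, None, 49, None, None, 40]
Rule: A leaf has 0 children.
Per-node child counts:
  node 8: 2 child(ren)
  node 6: 0 child(ren)
  node 9: 1 child(ren)
  node 17: 2 child(ren)
  node 15: 1 child(ren)
  node 13: 0 child(ren)
  node 37: 1 child(ren)
  node 49: 1 child(ren)
  node 40: 0 child(ren)
Matching nodes: [6, 13, 40]
Count of leaf nodes: 3


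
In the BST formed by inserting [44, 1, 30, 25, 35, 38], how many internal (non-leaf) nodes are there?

Tree built from: [44, 1, 30, 25, 35, 38]
Tree (level-order array): [44, 1, None, None, 30, 25, 35, None, None, None, 38]
Rule: An internal node has at least one child.
Per-node child counts:
  node 44: 1 child(ren)
  node 1: 1 child(ren)
  node 30: 2 child(ren)
  node 25: 0 child(ren)
  node 35: 1 child(ren)
  node 38: 0 child(ren)
Matching nodes: [44, 1, 30, 35]
Count of internal (non-leaf) nodes: 4


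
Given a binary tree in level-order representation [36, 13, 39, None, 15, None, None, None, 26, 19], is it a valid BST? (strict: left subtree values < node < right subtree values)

Level-order array: [36, 13, 39, None, 15, None, None, None, 26, 19]
Validate using subtree bounds (lo, hi): at each node, require lo < value < hi,
then recurse left with hi=value and right with lo=value.
Preorder trace (stopping at first violation):
  at node 36 with bounds (-inf, +inf): OK
  at node 13 with bounds (-inf, 36): OK
  at node 15 with bounds (13, 36): OK
  at node 26 with bounds (15, 36): OK
  at node 19 with bounds (15, 26): OK
  at node 39 with bounds (36, +inf): OK
No violation found at any node.
Result: Valid BST


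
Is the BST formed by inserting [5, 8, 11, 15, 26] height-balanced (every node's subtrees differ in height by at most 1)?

Tree (level-order array): [5, None, 8, None, 11, None, 15, None, 26]
Definition: a tree is height-balanced if, at every node, |h(left) - h(right)| <= 1 (empty subtree has height -1).
Bottom-up per-node check:
  node 26: h_left=-1, h_right=-1, diff=0 [OK], height=0
  node 15: h_left=-1, h_right=0, diff=1 [OK], height=1
  node 11: h_left=-1, h_right=1, diff=2 [FAIL (|-1-1|=2 > 1)], height=2
  node 8: h_left=-1, h_right=2, diff=3 [FAIL (|-1-2|=3 > 1)], height=3
  node 5: h_left=-1, h_right=3, diff=4 [FAIL (|-1-3|=4 > 1)], height=4
Node 11 violates the condition: |-1 - 1| = 2 > 1.
Result: Not balanced


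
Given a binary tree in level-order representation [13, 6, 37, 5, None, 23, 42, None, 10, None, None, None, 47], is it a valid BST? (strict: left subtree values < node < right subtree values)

Level-order array: [13, 6, 37, 5, None, 23, 42, None, 10, None, None, None, 47]
Validate using subtree bounds (lo, hi): at each node, require lo < value < hi,
then recurse left with hi=value and right with lo=value.
Preorder trace (stopping at first violation):
  at node 13 with bounds (-inf, +inf): OK
  at node 6 with bounds (-inf, 13): OK
  at node 5 with bounds (-inf, 6): OK
  at node 10 with bounds (5, 6): VIOLATION
Node 10 violates its bound: not (5 < 10 < 6).
Result: Not a valid BST


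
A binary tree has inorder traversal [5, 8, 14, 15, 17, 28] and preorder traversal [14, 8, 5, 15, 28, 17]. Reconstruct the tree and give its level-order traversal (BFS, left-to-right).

Inorder:  [5, 8, 14, 15, 17, 28]
Preorder: [14, 8, 5, 15, 28, 17]
Algorithm: preorder visits root first, so consume preorder in order;
for each root, split the current inorder slice at that value into
left-subtree inorder and right-subtree inorder, then recurse.
Recursive splits:
  root=14; inorder splits into left=[5, 8], right=[15, 17, 28]
  root=8; inorder splits into left=[5], right=[]
  root=5; inorder splits into left=[], right=[]
  root=15; inorder splits into left=[], right=[17, 28]
  root=28; inorder splits into left=[17], right=[]
  root=17; inorder splits into left=[], right=[]
Reconstructed level-order: [14, 8, 15, 5, 28, 17]


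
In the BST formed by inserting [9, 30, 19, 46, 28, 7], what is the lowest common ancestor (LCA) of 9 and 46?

Tree insertion order: [9, 30, 19, 46, 28, 7]
Tree (level-order array): [9, 7, 30, None, None, 19, 46, None, 28]
In a BST, the LCA of p=9, q=46 is the first node v on the
root-to-leaf path with p <= v <= q (go left if both < v, right if both > v).
Walk from root:
  at 9: 9 <= 9 <= 46, this is the LCA
LCA = 9


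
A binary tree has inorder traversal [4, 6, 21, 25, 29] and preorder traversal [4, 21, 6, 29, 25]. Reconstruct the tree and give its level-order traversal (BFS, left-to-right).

Inorder:  [4, 6, 21, 25, 29]
Preorder: [4, 21, 6, 29, 25]
Algorithm: preorder visits root first, so consume preorder in order;
for each root, split the current inorder slice at that value into
left-subtree inorder and right-subtree inorder, then recurse.
Recursive splits:
  root=4; inorder splits into left=[], right=[6, 21, 25, 29]
  root=21; inorder splits into left=[6], right=[25, 29]
  root=6; inorder splits into left=[], right=[]
  root=29; inorder splits into left=[25], right=[]
  root=25; inorder splits into left=[], right=[]
Reconstructed level-order: [4, 21, 6, 29, 25]


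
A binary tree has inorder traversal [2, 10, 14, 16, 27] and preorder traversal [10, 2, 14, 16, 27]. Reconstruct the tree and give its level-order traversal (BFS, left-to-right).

Inorder:  [2, 10, 14, 16, 27]
Preorder: [10, 2, 14, 16, 27]
Algorithm: preorder visits root first, so consume preorder in order;
for each root, split the current inorder slice at that value into
left-subtree inorder and right-subtree inorder, then recurse.
Recursive splits:
  root=10; inorder splits into left=[2], right=[14, 16, 27]
  root=2; inorder splits into left=[], right=[]
  root=14; inorder splits into left=[], right=[16, 27]
  root=16; inorder splits into left=[], right=[27]
  root=27; inorder splits into left=[], right=[]
Reconstructed level-order: [10, 2, 14, 16, 27]


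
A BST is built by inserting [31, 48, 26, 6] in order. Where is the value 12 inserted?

Starting tree (level order): [31, 26, 48, 6]
Insertion path: 31 -> 26 -> 6
Result: insert 12 as right child of 6
Final tree (level order): [31, 26, 48, 6, None, None, None, None, 12]


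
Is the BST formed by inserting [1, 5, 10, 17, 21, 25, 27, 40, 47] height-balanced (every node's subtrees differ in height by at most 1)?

Tree (level-order array): [1, None, 5, None, 10, None, 17, None, 21, None, 25, None, 27, None, 40, None, 47]
Definition: a tree is height-balanced if, at every node, |h(left) - h(right)| <= 1 (empty subtree has height -1).
Bottom-up per-node check:
  node 47: h_left=-1, h_right=-1, diff=0 [OK], height=0
  node 40: h_left=-1, h_right=0, diff=1 [OK], height=1
  node 27: h_left=-1, h_right=1, diff=2 [FAIL (|-1-1|=2 > 1)], height=2
  node 25: h_left=-1, h_right=2, diff=3 [FAIL (|-1-2|=3 > 1)], height=3
  node 21: h_left=-1, h_right=3, diff=4 [FAIL (|-1-3|=4 > 1)], height=4
  node 17: h_left=-1, h_right=4, diff=5 [FAIL (|-1-4|=5 > 1)], height=5
  node 10: h_left=-1, h_right=5, diff=6 [FAIL (|-1-5|=6 > 1)], height=6
  node 5: h_left=-1, h_right=6, diff=7 [FAIL (|-1-6|=7 > 1)], height=7
  node 1: h_left=-1, h_right=7, diff=8 [FAIL (|-1-7|=8 > 1)], height=8
Node 27 violates the condition: |-1 - 1| = 2 > 1.
Result: Not balanced


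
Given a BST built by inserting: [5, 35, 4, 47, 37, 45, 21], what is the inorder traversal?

Tree insertion order: [5, 35, 4, 47, 37, 45, 21]
Tree (level-order array): [5, 4, 35, None, None, 21, 47, None, None, 37, None, None, 45]
Inorder traversal: [4, 5, 21, 35, 37, 45, 47]


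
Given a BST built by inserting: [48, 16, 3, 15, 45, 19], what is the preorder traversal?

Tree insertion order: [48, 16, 3, 15, 45, 19]
Tree (level-order array): [48, 16, None, 3, 45, None, 15, 19]
Preorder traversal: [48, 16, 3, 15, 45, 19]


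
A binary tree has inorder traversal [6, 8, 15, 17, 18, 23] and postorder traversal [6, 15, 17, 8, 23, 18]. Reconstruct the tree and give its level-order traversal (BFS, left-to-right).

Inorder:   [6, 8, 15, 17, 18, 23]
Postorder: [6, 15, 17, 8, 23, 18]
Algorithm: postorder visits root last, so walk postorder right-to-left;
each value is the root of the current inorder slice — split it at that
value, recurse on the right subtree first, then the left.
Recursive splits:
  root=18; inorder splits into left=[6, 8, 15, 17], right=[23]
  root=23; inorder splits into left=[], right=[]
  root=8; inorder splits into left=[6], right=[15, 17]
  root=17; inorder splits into left=[15], right=[]
  root=15; inorder splits into left=[], right=[]
  root=6; inorder splits into left=[], right=[]
Reconstructed level-order: [18, 8, 23, 6, 17, 15]


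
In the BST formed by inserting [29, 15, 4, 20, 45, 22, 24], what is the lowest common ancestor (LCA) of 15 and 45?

Tree insertion order: [29, 15, 4, 20, 45, 22, 24]
Tree (level-order array): [29, 15, 45, 4, 20, None, None, None, None, None, 22, None, 24]
In a BST, the LCA of p=15, q=45 is the first node v on the
root-to-leaf path with p <= v <= q (go left if both < v, right if both > v).
Walk from root:
  at 29: 15 <= 29 <= 45, this is the LCA
LCA = 29


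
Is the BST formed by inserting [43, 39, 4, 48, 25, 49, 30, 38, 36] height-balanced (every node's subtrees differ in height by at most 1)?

Tree (level-order array): [43, 39, 48, 4, None, None, 49, None, 25, None, None, None, 30, None, 38, 36]
Definition: a tree is height-balanced if, at every node, |h(left) - h(right)| <= 1 (empty subtree has height -1).
Bottom-up per-node check:
  node 36: h_left=-1, h_right=-1, diff=0 [OK], height=0
  node 38: h_left=0, h_right=-1, diff=1 [OK], height=1
  node 30: h_left=-1, h_right=1, diff=2 [FAIL (|-1-1|=2 > 1)], height=2
  node 25: h_left=-1, h_right=2, diff=3 [FAIL (|-1-2|=3 > 1)], height=3
  node 4: h_left=-1, h_right=3, diff=4 [FAIL (|-1-3|=4 > 1)], height=4
  node 39: h_left=4, h_right=-1, diff=5 [FAIL (|4--1|=5 > 1)], height=5
  node 49: h_left=-1, h_right=-1, diff=0 [OK], height=0
  node 48: h_left=-1, h_right=0, diff=1 [OK], height=1
  node 43: h_left=5, h_right=1, diff=4 [FAIL (|5-1|=4 > 1)], height=6
Node 30 violates the condition: |-1 - 1| = 2 > 1.
Result: Not balanced
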